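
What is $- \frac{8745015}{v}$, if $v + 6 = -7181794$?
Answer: $\frac{1749003}{1436360} \approx 1.2177$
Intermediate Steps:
$v = -7181800$ ($v = -6 - 7181794 = -7181800$)
$- \frac{8745015}{v} = - \frac{8745015}{-7181800} = \left(-8745015\right) \left(- \frac{1}{7181800}\right) = \frac{1749003}{1436360}$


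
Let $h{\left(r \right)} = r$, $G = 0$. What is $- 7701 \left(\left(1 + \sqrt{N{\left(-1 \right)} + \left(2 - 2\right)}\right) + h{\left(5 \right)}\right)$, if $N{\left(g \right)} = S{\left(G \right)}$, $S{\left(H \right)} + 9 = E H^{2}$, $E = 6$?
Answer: $-46206 - 23103 i \approx -46206.0 - 23103.0 i$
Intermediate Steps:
$S{\left(H \right)} = -9 + 6 H^{2}$
$N{\left(g \right)} = -9$ ($N{\left(g \right)} = -9 + 6 \cdot 0^{2} = -9 + 6 \cdot 0 = -9 + 0 = -9$)
$- 7701 \left(\left(1 + \sqrt{N{\left(-1 \right)} + \left(2 - 2\right)}\right) + h{\left(5 \right)}\right) = - 7701 \left(\left(1 + \sqrt{-9 + \left(2 - 2\right)}\right) + 5\right) = - 7701 \left(\left(1 + \sqrt{-9 + 0}\right) + 5\right) = - 7701 \left(\left(1 + \sqrt{-9}\right) + 5\right) = - 7701 \left(\left(1 + 3 i\right) + 5\right) = - 7701 \left(6 + 3 i\right) = -46206 - 23103 i$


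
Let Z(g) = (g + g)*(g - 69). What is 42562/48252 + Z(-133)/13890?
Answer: 88440629/18617230 ≈ 4.7505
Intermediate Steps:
Z(g) = 2*g*(-69 + g) (Z(g) = (2*g)*(-69 + g) = 2*g*(-69 + g))
42562/48252 + Z(-133)/13890 = 42562/48252 + (2*(-133)*(-69 - 133))/13890 = 42562*(1/48252) + (2*(-133)*(-202))*(1/13890) = 21281/24126 + 53732*(1/13890) = 21281/24126 + 26866/6945 = 88440629/18617230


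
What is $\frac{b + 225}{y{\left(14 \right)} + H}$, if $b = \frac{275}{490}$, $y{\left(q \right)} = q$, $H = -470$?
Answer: $- \frac{22105}{44688} \approx -0.49465$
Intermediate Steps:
$b = \frac{55}{98}$ ($b = 275 \cdot \frac{1}{490} = \frac{55}{98} \approx 0.56122$)
$\frac{b + 225}{y{\left(14 \right)} + H} = \frac{\frac{55}{98} + 225}{14 - 470} = \frac{22105}{98 \left(-456\right)} = \frac{22105}{98} \left(- \frac{1}{456}\right) = - \frac{22105}{44688}$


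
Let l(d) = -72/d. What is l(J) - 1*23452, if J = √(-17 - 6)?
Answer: -23452 + 72*I*√23/23 ≈ -23452.0 + 15.013*I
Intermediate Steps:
J = I*√23 (J = √(-23) = I*√23 ≈ 4.7958*I)
l(J) - 1*23452 = -72*(-I*√23/23) - 1*23452 = -(-72)*I*√23/23 - 23452 = 72*I*√23/23 - 23452 = -23452 + 72*I*√23/23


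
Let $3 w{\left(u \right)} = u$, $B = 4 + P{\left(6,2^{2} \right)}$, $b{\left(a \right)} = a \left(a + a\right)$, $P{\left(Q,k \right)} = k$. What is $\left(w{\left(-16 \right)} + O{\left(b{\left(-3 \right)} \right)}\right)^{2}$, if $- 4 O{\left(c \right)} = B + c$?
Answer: $\frac{5041}{36} \approx 140.03$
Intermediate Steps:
$b{\left(a \right)} = 2 a^{2}$ ($b{\left(a \right)} = a 2 a = 2 a^{2}$)
$B = 8$ ($B = 4 + 2^{2} = 4 + 4 = 8$)
$O{\left(c \right)} = -2 - \frac{c}{4}$ ($O{\left(c \right)} = - \frac{8 + c}{4} = -2 - \frac{c}{4}$)
$w{\left(u \right)} = \frac{u}{3}$
$\left(w{\left(-16 \right)} + O{\left(b{\left(-3 \right)} \right)}\right)^{2} = \left(\frac{1}{3} \left(-16\right) - \left(2 + \frac{2 \left(-3\right)^{2}}{4}\right)\right)^{2} = \left(- \frac{16}{3} - \left(2 + \frac{2 \cdot 9}{4}\right)\right)^{2} = \left(- \frac{16}{3} - \frac{13}{2}\right)^{2} = \left(- \frac{71}{6}\right)^{2} = \frac{5041}{36}$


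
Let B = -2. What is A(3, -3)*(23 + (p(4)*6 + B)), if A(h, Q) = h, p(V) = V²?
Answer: 351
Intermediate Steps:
A(3, -3)*(23 + (p(4)*6 + B)) = 3*(23 + (4²*6 - 2)) = 3*(23 + (16*6 - 2)) = 3*(23 + (96 - 2)) = 3*(23 + 94) = 3*117 = 351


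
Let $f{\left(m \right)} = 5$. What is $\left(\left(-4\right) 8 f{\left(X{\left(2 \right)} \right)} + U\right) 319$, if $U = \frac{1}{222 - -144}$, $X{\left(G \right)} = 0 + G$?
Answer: $- \frac{18680321}{366} \approx -51039.0$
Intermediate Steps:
$X{\left(G \right)} = G$
$U = \frac{1}{366}$ ($U = \frac{1}{222 + 144} = \frac{1}{366} \approx 0.0027322$)
$\left(\left(-4\right) 8 f{\left(X{\left(2 \right)} \right)} + U\right) 319 = \left(\left(-4\right) 8 \cdot 5 + \frac{1}{366}\right) 319 = \left(\left(-32\right) 5 + \frac{1}{366}\right) 319 = \left(-160 + \frac{1}{366}\right) 319 = \left(- \frac{58559}{366}\right) 319 = - \frac{18680321}{366}$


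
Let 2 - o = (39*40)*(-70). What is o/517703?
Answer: 109202/517703 ≈ 0.21094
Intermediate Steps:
o = 109202 (o = 2 - 39*40*(-70) = 2 - 1560*(-70) = 2 - 1*(-109200) = 2 + 109200 = 109202)
o/517703 = 109202/517703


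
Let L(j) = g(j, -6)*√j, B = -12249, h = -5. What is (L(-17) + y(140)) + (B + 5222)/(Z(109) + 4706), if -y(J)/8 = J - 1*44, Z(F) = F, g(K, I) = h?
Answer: -3704947/4815 - 5*I*√17 ≈ -769.46 - 20.616*I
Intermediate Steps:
g(K, I) = -5
y(J) = 352 - 8*J (y(J) = -8*(J - 1*44) = -8*(J - 44) = -8*(-44 + J) = 352 - 8*J)
L(j) = -5*√j
(L(-17) + y(140)) + (B + 5222)/(Z(109) + 4706) = (-5*I*√17 + (352 - 8*140)) + (-12249 + 5222)/(109 + 4706) = (-5*I*√17 + (352 - 1120)) - 7027/4815 = (-5*I*√17 - 768) - 7027*1/4815 = (-768 - 5*I*√17) - 7027/4815 = -3704947/4815 - 5*I*√17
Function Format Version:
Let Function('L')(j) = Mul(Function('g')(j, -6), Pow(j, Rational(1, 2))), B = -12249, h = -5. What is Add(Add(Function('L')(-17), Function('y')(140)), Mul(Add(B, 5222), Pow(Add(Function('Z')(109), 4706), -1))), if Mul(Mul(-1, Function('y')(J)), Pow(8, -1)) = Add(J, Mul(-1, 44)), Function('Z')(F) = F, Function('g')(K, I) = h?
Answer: Add(Rational(-3704947, 4815), Mul(-5, I, Pow(17, Rational(1, 2)))) ≈ Add(-769.46, Mul(-20.616, I))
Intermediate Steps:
Function('g')(K, I) = -5
Function('y')(J) = Add(352, Mul(-8, J)) (Function('y')(J) = Mul(-8, Add(J, Mul(-1, 44))) = Mul(-8, Add(J, -44)) = Mul(-8, Add(-44, J)) = Add(352, Mul(-8, J)))
Function('L')(j) = Mul(-5, Pow(j, Rational(1, 2)))
Add(Add(Function('L')(-17), Function('y')(140)), Mul(Add(B, 5222), Pow(Add(Function('Z')(109), 4706), -1))) = Add(Add(Mul(-5, Pow(-17, Rational(1, 2))), Add(352, Mul(-8, 140))), Mul(Add(-12249, 5222), Pow(Add(109, 4706), -1))) = Add(Add(Mul(-5, Mul(I, Pow(17, Rational(1, 2)))), Add(352, -1120)), Mul(-7027, Pow(4815, -1))) = Add(Add(Mul(-5, I, Pow(17, Rational(1, 2))), -768), Mul(-7027, Rational(1, 4815))) = Add(Add(-768, Mul(-5, I, Pow(17, Rational(1, 2)))), Rational(-7027, 4815)) = Add(Rational(-3704947, 4815), Mul(-5, I, Pow(17, Rational(1, 2))))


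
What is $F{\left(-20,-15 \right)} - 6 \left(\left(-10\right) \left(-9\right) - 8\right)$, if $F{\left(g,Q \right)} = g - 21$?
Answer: $-533$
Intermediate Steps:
$F{\left(g,Q \right)} = -21 + g$
$F{\left(-20,-15 \right)} - 6 \left(\left(-10\right) \left(-9\right) - 8\right) = \left(-21 - 20\right) - 6 \left(\left(-10\right) \left(-9\right) - 8\right) = -41 - 6 \left(90 - 8\right) = -41 - 492 = -533$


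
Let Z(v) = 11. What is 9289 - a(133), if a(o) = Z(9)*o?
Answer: 7826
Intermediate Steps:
a(o) = 11*o
9289 - a(133) = 9289 - 11*133 = 9289 - 1*1463 = 9289 - 1463 = 7826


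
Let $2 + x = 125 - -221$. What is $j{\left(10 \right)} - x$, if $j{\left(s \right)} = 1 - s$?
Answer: $-353$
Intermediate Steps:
$x = 344$ ($x = -2 + \left(125 - -221\right) = -2 + \left(125 + 221\right) = -2 + 346 = 344$)
$j{\left(10 \right)} - x = \left(1 - 10\right) - 344 = -9 - 344 = -353$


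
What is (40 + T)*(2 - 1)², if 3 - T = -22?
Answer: 65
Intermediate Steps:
T = 25 (T = 3 - 1*(-22) = 3 + 22 = 25)
(40 + T)*(2 - 1)² = (40 + 25)*(2 - 1)² = 65*1² = 65*1 = 65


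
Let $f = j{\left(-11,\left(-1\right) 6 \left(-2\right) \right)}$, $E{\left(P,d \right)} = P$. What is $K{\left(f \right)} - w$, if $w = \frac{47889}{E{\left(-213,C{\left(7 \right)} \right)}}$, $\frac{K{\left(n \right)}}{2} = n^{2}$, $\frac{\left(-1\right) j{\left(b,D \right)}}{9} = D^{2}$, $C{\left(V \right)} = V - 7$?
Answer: $\frac{238521435}{71} \approx 3.3595 \cdot 10^{6}$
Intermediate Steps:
$C{\left(V \right)} = -7 + V$
$j{\left(b,D \right)} = - 9 D^{2}$
$f = -1296$ ($f = - 9 \left(\left(-1\right) 6 \left(-2\right)\right)^{2} = - 9 \left(\left(-6\right) \left(-2\right)\right)^{2} = - 9 \cdot 12^{2} = \left(-9\right) 144 = -1296$)
$K{\left(n \right)} = 2 n^{2}$
$w = - \frac{15963}{71}$ ($w = \frac{47889}{-213} = 47889 \left(- \frac{1}{213}\right) = - \frac{15963}{71} \approx -224.83$)
$K{\left(f \right)} - w = 2 \left(-1296\right)^{2} - - \frac{15963}{71} = 2 \cdot 1679616 + \frac{15963}{71} = 3359232 + \frac{15963}{71} = \frac{238521435}{71}$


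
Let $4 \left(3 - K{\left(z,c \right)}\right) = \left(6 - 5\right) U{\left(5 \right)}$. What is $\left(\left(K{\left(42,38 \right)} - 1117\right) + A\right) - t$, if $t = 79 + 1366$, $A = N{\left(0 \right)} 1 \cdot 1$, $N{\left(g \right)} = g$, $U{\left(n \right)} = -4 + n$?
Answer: $- \frac{10237}{4} \approx -2559.3$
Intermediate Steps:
$K{\left(z,c \right)} = \frac{11}{4}$ ($K{\left(z,c \right)} = 3 - \frac{\left(6 - 5\right) \left(-4 + 5\right)}{4} = 3 - \frac{1 \cdot 1}{4} = 3 - \frac{1}{4} = \frac{11}{4}$)
$A = 0$ ($A = 0 \cdot 1 \cdot 1 = 0 \cdot 1 = 0$)
$t = 1445$
$\left(\left(K{\left(42,38 \right)} - 1117\right) + A\right) - t = \left(\left(\frac{11}{4} - 1117\right) + 0\right) - 1445 = \left(- \frac{4457}{4} + 0\right) - 1445 = - \frac{4457}{4} - 1445 = - \frac{10237}{4}$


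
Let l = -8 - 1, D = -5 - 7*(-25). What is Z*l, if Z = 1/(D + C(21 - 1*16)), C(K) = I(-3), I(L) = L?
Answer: -9/167 ≈ -0.053892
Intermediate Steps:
D = 170 (D = -5 + 175 = 170)
C(K) = -3
Z = 1/167 (Z = 1/(170 - 3) = 1/167 ≈ 0.0059880)
l = -9
Z*l = (1/167)*(-9) = -9/167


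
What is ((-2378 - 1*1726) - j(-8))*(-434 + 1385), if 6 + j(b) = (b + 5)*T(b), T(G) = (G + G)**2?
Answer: -3166830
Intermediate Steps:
T(G) = 4*G**2 (T(G) = (2*G)**2 = 4*G**2)
j(b) = -6 + 4*b**2*(5 + b) (j(b) = -6 + (b + 5)*(4*b**2) = -6 + (5 + b)*(4*b**2) = -6 + 4*b**2*(5 + b))
((-2378 - 1*1726) - j(-8))*(-434 + 1385) = ((-2378 - 1*1726) - (-6 + 4*(-8)**3 + 20*(-8)**2))*(-434 + 1385) = ((-2378 - 1726) - (-6 + 4*(-512) + 20*64))*951 = (-4104 - (-6 - 2048 + 1280))*951 = (-4104 - 1*(-774))*951 = (-4104 + 774)*951 = -3330*951 = -3166830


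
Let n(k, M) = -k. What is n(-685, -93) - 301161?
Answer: -300476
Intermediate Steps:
n(-685, -93) - 301161 = -1*(-685) - 301161 = 685 - 301161 = -300476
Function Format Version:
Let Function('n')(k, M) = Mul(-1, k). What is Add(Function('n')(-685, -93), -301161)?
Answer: -300476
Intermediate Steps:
Add(Function('n')(-685, -93), -301161) = Add(Mul(-1, -685), -301161) = Add(685, -301161) = -300476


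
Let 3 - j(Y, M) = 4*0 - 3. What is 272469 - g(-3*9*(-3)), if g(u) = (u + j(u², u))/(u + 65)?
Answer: 39780387/146 ≈ 2.7247e+5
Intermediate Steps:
j(Y, M) = 6 (j(Y, M) = 3 - (4*0 - 3) = 3 - (0 - 3) = 3 - 1*(-3) = 3 + 3 = 6)
g(u) = (6 + u)/(65 + u) (g(u) = (u + 6)/(u + 65) = (6 + u)/(65 + u))
272469 - g(-3*9*(-3)) = 272469 - (6 - 3*9*(-3))/(65 - 3*9*(-3)) = 272469 - (6 - 27*(-3))/(65 - 27*(-3)) = 272469 - (6 + 81)/(65 + 81) = 272469 - 87/146 = 39780387/146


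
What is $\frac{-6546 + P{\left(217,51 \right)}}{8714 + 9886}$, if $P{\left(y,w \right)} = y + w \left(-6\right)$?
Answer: $- \frac{1327}{3720} \approx -0.35672$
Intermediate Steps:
$P{\left(y,w \right)} = y - 6 w$
$\frac{-6546 + P{\left(217,51 \right)}}{8714 + 9886} = \frac{-6546 + \left(217 - 306\right)}{8714 + 9886} = \frac{-6546 + \left(217 - 306\right)}{18600} = \left(-6546 - 89\right) \frac{1}{18600} = \left(-6635\right) \frac{1}{18600} = - \frac{1327}{3720}$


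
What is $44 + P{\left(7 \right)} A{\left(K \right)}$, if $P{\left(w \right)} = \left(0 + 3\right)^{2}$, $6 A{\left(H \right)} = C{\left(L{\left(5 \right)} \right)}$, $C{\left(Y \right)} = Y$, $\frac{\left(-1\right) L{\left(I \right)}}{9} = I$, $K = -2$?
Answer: $- \frac{47}{2} \approx -23.5$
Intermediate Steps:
$L{\left(I \right)} = - 9 I$
$A{\left(H \right)} = - \frac{15}{2}$ ($A{\left(H \right)} = \frac{\left(-9\right) 5}{6} = \frac{1}{6} \left(-45\right) = - \frac{15}{2}$)
$P{\left(w \right)} = 9$ ($P{\left(w \right)} = 3^{2} = 9$)
$44 + P{\left(7 \right)} A{\left(K \right)} = 44 + 9 \left(- \frac{15}{2}\right) = 44 - \frac{135}{2} = - \frac{47}{2}$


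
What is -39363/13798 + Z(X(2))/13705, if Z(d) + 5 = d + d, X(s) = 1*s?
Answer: -539483713/189101590 ≈ -2.8529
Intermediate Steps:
X(s) = s
Z(d) = -5 + 2*d (Z(d) = -5 + (d + d) = -5 + 2*d)
-39363/13798 + Z(X(2))/13705 = -39363/13798 + (-5 + 2*2)/13705 = -39363*1/13798 + (-5 + 4)*(1/13705) = -39363/13798 - 1*1/13705 = -39363/13798 - 1/13705 = -539483713/189101590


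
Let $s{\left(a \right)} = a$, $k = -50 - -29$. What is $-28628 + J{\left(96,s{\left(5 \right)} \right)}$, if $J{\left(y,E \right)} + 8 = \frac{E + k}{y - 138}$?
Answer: $- \frac{601348}{21} \approx -28636.0$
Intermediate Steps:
$k = -21$ ($k = -50 + 29 = -21$)
$J{\left(y,E \right)} = -8 + \frac{-21 + E}{-138 + y}$ ($J{\left(y,E \right)} = -8 + \frac{E - 21}{y - 138} = -8 + \frac{-21 + E}{-138 + y}$)
$-28628 + J{\left(96,s{\left(5 \right)} \right)} = -28628 + \frac{1083 + 5 - 768}{-138 + 96} = -28628 + \frac{1083 + 5 - 768}{-42} = -28628 - \frac{160}{21} = - \frac{601348}{21}$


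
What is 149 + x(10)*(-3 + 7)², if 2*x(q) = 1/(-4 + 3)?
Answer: 141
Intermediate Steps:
x(q) = -½ (x(q) = 1/(2*(-4 + 3)) = (½)/(-1) = (½)*(-1) = -½)
149 + x(10)*(-3 + 7)² = 149 - (-3 + 7)²/2 = 149 - ½*4² = 149 - ½*16 = 149 - 8 = 141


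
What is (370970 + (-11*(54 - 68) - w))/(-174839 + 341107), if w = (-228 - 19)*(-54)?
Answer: 178893/83134 ≈ 2.1519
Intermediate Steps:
w = 13338 (w = -247*(-54) = 13338)
(370970 + (-11*(54 - 68) - w))/(-174839 + 341107) = (370970 + (-11*(54 - 68) - 1*13338))/(-174839 + 341107) = (370970 + (-11*(-14) - 13338))/166268 = (370970 + (154 - 13338))*(1/166268) = (370970 - 13184)*(1/166268) = 357786*(1/166268) = 178893/83134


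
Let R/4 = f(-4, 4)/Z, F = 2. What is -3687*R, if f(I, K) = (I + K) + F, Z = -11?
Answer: 29496/11 ≈ 2681.5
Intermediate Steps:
f(I, K) = 2 + I + K (f(I, K) = (I + K) + 2 = 2 + I + K)
R = -8/11 (R = 4*((2 - 4 + 4)/(-11)) = 4*(2*(-1/11)) = 4*(-2/11) = -8/11 ≈ -0.72727)
-3687*R = -3687*(-8/11) = 29496/11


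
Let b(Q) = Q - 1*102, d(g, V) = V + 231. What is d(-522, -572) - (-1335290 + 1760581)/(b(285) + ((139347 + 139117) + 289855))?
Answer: -194284473/568502 ≈ -341.75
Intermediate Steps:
d(g, V) = 231 + V
b(Q) = -102 + Q (b(Q) = Q - 102 = -102 + Q)
d(-522, -572) - (-1335290 + 1760581)/(b(285) + ((139347 + 139117) + 289855)) = (231 - 572) - (-1335290 + 1760581)/((-102 + 285) + ((139347 + 139117) + 289855)) = -341 - 425291/(183 + (278464 + 289855)) = -341 - 425291/(183 + 568319) = -341 - 425291/568502 = -194284473/568502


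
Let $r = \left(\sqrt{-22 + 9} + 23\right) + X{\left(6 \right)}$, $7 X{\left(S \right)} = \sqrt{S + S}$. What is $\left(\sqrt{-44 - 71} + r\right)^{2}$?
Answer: $\frac{\left(161 + 2 \sqrt{3} + 7 i \sqrt{13} + 7 i \sqrt{115}\right)^{2}}{49} \approx 346.68 + 673.33 i$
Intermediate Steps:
$X{\left(S \right)} = \frac{\sqrt{2} \sqrt{S}}{7}$ ($X{\left(S \right)} = \frac{\sqrt{S + S}}{7} = \frac{\sqrt{2 S}}{7} = \frac{\sqrt{2} \sqrt{S}}{7}$)
$r = 23 + \frac{2 \sqrt{3}}{7} + i \sqrt{13}$ ($r = \left(\sqrt{-22 + 9} + 23\right) + \frac{\sqrt{2} \sqrt{6}}{7} = \left(\sqrt{-13} + 23\right) + \frac{2 \sqrt{3}}{7} = \left(i \sqrt{13} + 23\right) + \frac{2 \sqrt{3}}{7} = \left(23 + i \sqrt{13}\right) + \frac{2 \sqrt{3}}{7} = 23 + \frac{2 \sqrt{3}}{7} + i \sqrt{13} \approx 23.495 + 3.6056 i$)
$\left(\sqrt{-44 - 71} + r\right)^{2} = \left(\sqrt{-44 - 71} + \left(23 + \frac{2 \sqrt{3}}{7} + i \sqrt{13}\right)\right)^{2} = \left(\sqrt{-115} + \left(23 + \frac{2 \sqrt{3}}{7} + i \sqrt{13}\right)\right)^{2} = \left(i \sqrt{115} + \left(23 + \frac{2 \sqrt{3}}{7} + i \sqrt{13}\right)\right)^{2} = \left(23 + \frac{2 \sqrt{3}}{7} + i \sqrt{13} + i \sqrt{115}\right)^{2}$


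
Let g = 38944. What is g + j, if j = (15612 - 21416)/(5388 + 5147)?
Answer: 410269236/10535 ≈ 38943.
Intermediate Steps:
j = -5804/10535 ≈ -0.55093
g + j = 38944 - 5804/10535 = 410269236/10535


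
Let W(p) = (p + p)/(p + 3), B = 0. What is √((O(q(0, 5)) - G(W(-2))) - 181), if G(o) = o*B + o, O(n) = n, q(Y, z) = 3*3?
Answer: 2*I*√42 ≈ 12.961*I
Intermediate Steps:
q(Y, z) = 9
W(p) = 2*p/(3 + p) (W(p) = (2*p)/(3 + p) = 2*p/(3 + p))
G(o) = o (G(o) = o*0 + o = 0 + o = o)
√((O(q(0, 5)) - G(W(-2))) - 181) = √((9 - 2*(-2)/(3 - 2)) - 181) = √((9 - 2*(-2)/1) - 181) = √((9 - 2*(-2)) - 181) = √((9 - 1*(-4)) - 181) = √((9 + 4) - 181) = √(13 - 181) = √(-168) = 2*I*√42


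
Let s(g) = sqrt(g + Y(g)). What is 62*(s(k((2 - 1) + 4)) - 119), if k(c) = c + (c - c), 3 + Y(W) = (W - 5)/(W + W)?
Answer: -7378 + 62*sqrt(2) ≈ -7290.3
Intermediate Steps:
Y(W) = -3 + (-5 + W)/(2*W) (Y(W) = -3 + (W - 5)/(W + W) = -3 + (-5 + W)/((2*W)) = -3 + (-5 + W)*(1/(2*W)) = -3 + (-5 + W)/(2*W))
k(c) = c (k(c) = c + 0 = c)
s(g) = sqrt(g + 5*(-1 - g)/(2*g))
62*(s(k((2 - 1) + 4)) - 119) = 62*(sqrt(-10 - 10/((2 - 1) + 4) + 4*((2 - 1) + 4))/2 - 119) = 62*(sqrt(-10 - 10/(1 + 4) + 4*(1 + 4))/2 - 119) = 62*(sqrt(-10 - 10/5 + 4*5)/2 - 119) = 62*(sqrt(-10 - 10*1/5 + 20)/2 - 119) = 62*(sqrt(-10 - 2 + 20)/2 - 119) = 62*(sqrt(8)/2 - 119) = 62*((2*sqrt(2))/2 - 119) = 62*(sqrt(2) - 119) = 62*(-119 + sqrt(2)) = -7378 + 62*sqrt(2)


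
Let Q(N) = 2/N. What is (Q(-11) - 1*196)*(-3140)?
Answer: 6776120/11 ≈ 6.1601e+5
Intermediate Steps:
(Q(-11) - 1*196)*(-3140) = (2/(-11) - 1*196)*(-3140) = (2*(-1/11) - 196)*(-3140) = (-2/11 - 196)*(-3140) = -2158/11*(-3140) = 6776120/11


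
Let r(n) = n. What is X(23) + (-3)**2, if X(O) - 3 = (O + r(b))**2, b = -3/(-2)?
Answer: 2449/4 ≈ 612.25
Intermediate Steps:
b = 3/2 (b = -3*(-1/2) = 3/2 ≈ 1.5000)
X(O) = 3 + (3/2 + O)**2 (X(O) = 3 + (O + 3/2)**2 = 3 + (3/2 + O)**2)
X(23) + (-3)**2 = (3 + (3 + 2*23)**2/4) + (-3)**2 = (3 + (3 + 46)**2/4) + 9 = (3 + (1/4)*49**2) + 9 = (3 + (1/4)*2401) + 9 = (3 + 2401/4) + 9 = 2413/4 + 9 = 2449/4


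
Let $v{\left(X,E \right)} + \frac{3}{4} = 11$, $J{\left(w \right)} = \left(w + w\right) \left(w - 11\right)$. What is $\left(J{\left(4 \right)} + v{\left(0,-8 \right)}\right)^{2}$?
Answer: $\frac{33489}{16} \approx 2093.1$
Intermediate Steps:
$J{\left(w \right)} = 2 w \left(-11 + w\right)$
$v{\left(X,E \right)} = \frac{41}{4}$ ($v{\left(X,E \right)} = - \frac{3}{4} + 11 = \frac{41}{4}$)
$\left(J{\left(4 \right)} + v{\left(0,-8 \right)}\right)^{2} = \left(2 \cdot 4 \left(-11 + 4\right) + \frac{41}{4}\right)^{2} = \left(2 \cdot 4 \left(-7\right) + \frac{41}{4}\right)^{2} = \left(-56 + \frac{41}{4}\right)^{2} = \left(- \frac{183}{4}\right)^{2} = \frac{33489}{16}$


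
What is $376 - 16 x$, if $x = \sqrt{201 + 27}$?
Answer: $376 - 32 \sqrt{57} \approx 134.41$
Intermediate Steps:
$x = 2 \sqrt{57}$ ($x = \sqrt{228} = 2 \sqrt{57} \approx 15.1$)
$376 - 16 x = 376 - 16 \cdot 2 \sqrt{57} = 376 - 32 \sqrt{57}$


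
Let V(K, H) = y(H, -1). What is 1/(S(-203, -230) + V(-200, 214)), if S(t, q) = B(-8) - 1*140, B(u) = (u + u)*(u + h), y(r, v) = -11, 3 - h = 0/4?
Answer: -1/71 ≈ -0.014085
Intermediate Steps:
h = 3 (h = 3 - 0/4 = 3 - 1*0 = 3 + 0 = 3)
B(u) = 2*u*(3 + u) (B(u) = (u + u)*(u + 3) = (2*u)*(3 + u) = 2*u*(3 + u))
V(K, H) = -11
S(t, q) = -60 (S(t, q) = 2*(-8)*(3 - 8) - 1*140 = 2*(-8)*(-5) - 140 = 80 - 140 = -60)
1/(S(-203, -230) + V(-200, 214)) = 1/(-60 - 11) = 1/(-71) = -1/71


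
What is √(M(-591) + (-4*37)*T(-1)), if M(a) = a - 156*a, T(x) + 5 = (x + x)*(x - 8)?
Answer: √89681 ≈ 299.47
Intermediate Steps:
T(x) = -5 + 2*x*(-8 + x) (T(x) = -5 + (x + x)*(x - 8) = -5 + (2*x)*(-8 + x) = -5 + 2*x*(-8 + x))
M(a) = -155*a
√(M(-591) + (-4*37)*T(-1)) = √(-155*(-591) + (-4*37)*(-5 - 16*(-1) + 2*(-1)²)) = √(91605 - 148*(-5 + 16 + 2*1)) = √(91605 - 148*(-5 + 16 + 2)) = √(91605 - 148*13) = √(91605 - 1924) = √89681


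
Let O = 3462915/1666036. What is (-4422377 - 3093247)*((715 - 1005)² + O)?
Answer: -263266842071176590/416509 ≈ -6.3208e+11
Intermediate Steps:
O = 3462915/1666036 (O = 3462915*(1/1666036) = 3462915/1666036 ≈ 2.0785)
(-4422377 - 3093247)*((715 - 1005)² + O) = (-4422377 - 3093247)*((715 - 1005)² + 3462915/1666036) = -7515624*((-290)² + 3462915/1666036) = -7515624*(84100 + 3462915/1666036) = -7515624*140117090515/1666036 = -263266842071176590/416509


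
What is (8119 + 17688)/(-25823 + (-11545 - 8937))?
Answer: -25807/46305 ≈ -0.55733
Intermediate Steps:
(8119 + 17688)/(-25823 + (-11545 - 8937)) = 25807/(-25823 - 20482) = 25807/(-46305) = 25807*(-1/46305) = -25807/46305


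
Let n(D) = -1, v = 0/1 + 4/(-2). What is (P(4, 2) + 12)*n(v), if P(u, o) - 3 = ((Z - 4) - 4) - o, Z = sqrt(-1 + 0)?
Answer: -5 - I ≈ -5.0 - 1.0*I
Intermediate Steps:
Z = I (Z = sqrt(-1) = I ≈ 1.0*I)
v = -2 (v = 0*1 + 4*(-1/2) = 0 - 2 = -2)
P(u, o) = -5 + I - o (P(u, o) = 3 + (((I - 4) - 4) - o) = 3 + (((-4 + I) - 4) - o) = 3 + ((-8 + I) - o) = 3 + (-8 + I - o) = -5 + I - o)
(P(4, 2) + 12)*n(v) = ((-5 + I - 1*2) + 12)*(-1) = ((-5 + I - 2) + 12)*(-1) = ((-7 + I) + 12)*(-1) = (5 + I)*(-1) = -5 - I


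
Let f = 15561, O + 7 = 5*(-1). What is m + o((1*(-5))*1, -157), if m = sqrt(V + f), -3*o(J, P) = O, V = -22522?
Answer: 4 + I*sqrt(6961) ≈ 4.0 + 83.433*I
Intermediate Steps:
O = -12 (O = -7 + 5*(-1) = -7 - 5 = -12)
o(J, P) = 4 (o(J, P) = -1/3*(-12) = 4)
m = I*sqrt(6961) (m = sqrt(-22522 + 15561) = sqrt(-6961) = I*sqrt(6961) ≈ 83.433*I)
m + o((1*(-5))*1, -157) = I*sqrt(6961) + 4 = 4 + I*sqrt(6961)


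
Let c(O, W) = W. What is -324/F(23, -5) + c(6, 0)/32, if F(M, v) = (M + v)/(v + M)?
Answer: -324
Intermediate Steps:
F(M, v) = 1 (F(M, v) = (M + v)/(M + v) = 1)
-324/F(23, -5) + c(6, 0)/32 = -324/1 + 0/32 = -324*1 + 0*(1/32) = -324 + 0 = -324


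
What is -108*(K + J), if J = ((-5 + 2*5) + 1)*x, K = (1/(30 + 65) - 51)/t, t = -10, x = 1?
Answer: -569376/475 ≈ -1198.7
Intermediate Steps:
K = 2422/475 (K = (1/(30 + 65) - 51)/(-10) = (1/95 - 51)*(-1/10) = -4844/95*(-1/10) = 2422/475 ≈ 5.0989)
J = 6 (J = ((-5 + 2*5) + 1)*1 = ((-5 + 10) + 1)*1 = (5 + 1)*1 = 6*1 = 6)
-108*(K + J) = -108*(2422/475 + 6) = -108*5272/475 = -569376/475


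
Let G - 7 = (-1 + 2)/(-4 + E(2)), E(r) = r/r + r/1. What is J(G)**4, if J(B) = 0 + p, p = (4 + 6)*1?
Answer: 10000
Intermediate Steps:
p = 10 (p = 10*1 = 10)
E(r) = 1 + r (E(r) = 1 + r*1 = 1 + r)
G = 6 (G = 7 + (-1 + 2)/(-4 + (1 + 2)) = 7 + 1/(-4 + 3) = 7 + 1/(-1) = 7 + 1*(-1) = 7 - 1 = 6)
J(B) = 10 (J(B) = 0 + 10 = 10)
J(G)**4 = 10**4 = 10000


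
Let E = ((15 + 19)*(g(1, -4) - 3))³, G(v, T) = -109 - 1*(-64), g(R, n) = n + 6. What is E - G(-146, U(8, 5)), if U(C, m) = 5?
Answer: -39259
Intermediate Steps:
g(R, n) = 6 + n
G(v, T) = -45 (G(v, T) = -109 + 64 = -45)
E = -39304 (E = ((15 + 19)*((6 - 4) - 3))³ = (34*(2 - 3))³ = (34*(-1))³ = (-34)³ = -39304)
E - G(-146, U(8, 5)) = -39304 - 1*(-45) = -39304 + 45 = -39259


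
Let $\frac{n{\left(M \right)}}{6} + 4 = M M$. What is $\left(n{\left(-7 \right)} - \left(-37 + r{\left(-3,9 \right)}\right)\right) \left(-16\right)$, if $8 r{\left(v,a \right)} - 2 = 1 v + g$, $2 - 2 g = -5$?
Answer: $-4907$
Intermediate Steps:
$g = \frac{7}{2}$ ($g = 1 - - \frac{5}{2} = 1 + \frac{5}{2} = \frac{7}{2} \approx 3.5$)
$r{\left(v,a \right)} = \frac{11}{16} + \frac{v}{8}$ ($r{\left(v,a \right)} = \frac{1}{4} + \frac{1 v + \frac{7}{2}}{8} = \frac{1}{4} + \frac{v + \frac{7}{2}}{8} = \frac{1}{4} + \frac{\frac{7}{2} + v}{8} = \frac{1}{4} + \left(\frac{7}{16} + \frac{v}{8}\right) = \frac{11}{16} + \frac{v}{8}$)
$n{\left(M \right)} = -24 + 6 M^{2}$ ($n{\left(M \right)} = -24 + 6 M M = -24 + 6 M^{2}$)
$\left(n{\left(-7 \right)} - \left(-37 + r{\left(-3,9 \right)}\right)\right) \left(-16\right) = \left(\left(-24 + 6 \left(-7\right)^{2}\right) + \left(37 - \left(\frac{11}{16} + \frac{1}{8} \left(-3\right)\right)\right)\right) \left(-16\right) = \left(\left(-24 + 6 \cdot 49\right) + \left(37 - \left(\frac{11}{16} - \frac{3}{8}\right)\right)\right) \left(-16\right) = \left(\left(-24 + 294\right) + \left(37 - \frac{5}{16}\right)\right) \left(-16\right) = \left(270 + \left(37 - \frac{5}{16}\right)\right) \left(-16\right) = \left(270 + \frac{587}{16}\right) \left(-16\right) = \frac{4907}{16} \left(-16\right) = -4907$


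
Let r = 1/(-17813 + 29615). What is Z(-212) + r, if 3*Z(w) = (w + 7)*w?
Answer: 56990547/3934 ≈ 14487.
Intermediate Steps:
r = 1/11802 ≈ 8.4731e-5
Z(w) = w*(7 + w)/3 (Z(w) = ((w + 7)*w)/3 = ((7 + w)*w)/3 = (w*(7 + w))/3 = w*(7 + w)/3)
Z(-212) + r = (1/3)*(-212)*(7 - 212) + 1/11802 = (1/3)*(-212)*(-205) + 1/11802 = 43460/3 + 1/11802 = 56990547/3934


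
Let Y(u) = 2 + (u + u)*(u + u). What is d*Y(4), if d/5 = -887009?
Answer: -292712970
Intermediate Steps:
Y(u) = 2 + 4*u² (Y(u) = 2 + (2*u)*(2*u) = 2 + 4*u²)
d = -4435045 (d = 5*(-887009) = -4435045)
d*Y(4) = -4435045*(2 + 4*4²) = -4435045*(2 + 4*16) = -4435045*(2 + 64) = -4435045*66 = -292712970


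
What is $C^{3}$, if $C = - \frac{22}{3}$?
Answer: $- \frac{10648}{27} \approx -394.37$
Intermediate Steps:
$C = - \frac{22}{3}$ ($C = \left(-22\right) \frac{1}{3} = - \frac{22}{3} \approx -7.3333$)
$C^{3} = \left(- \frac{22}{3}\right)^{3} = - \frac{10648}{27}$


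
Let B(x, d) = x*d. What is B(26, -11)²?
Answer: 81796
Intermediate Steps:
B(x, d) = d*x
B(26, -11)² = (-11*26)² = (-286)² = 81796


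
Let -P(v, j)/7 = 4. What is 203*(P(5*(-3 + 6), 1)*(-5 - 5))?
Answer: 56840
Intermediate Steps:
P(v, j) = -28 (P(v, j) = -7*4 = -28)
203*(P(5*(-3 + 6), 1)*(-5 - 5)) = 203*(-28*(-5 - 5)) = 203*(-28*(-10)) = 203*280 = 56840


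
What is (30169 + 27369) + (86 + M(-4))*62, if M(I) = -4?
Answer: 62622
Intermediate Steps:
(30169 + 27369) + (86 + M(-4))*62 = (30169 + 27369) + (86 - 4)*62 = 57538 + 82*62 = 57538 + 5084 = 62622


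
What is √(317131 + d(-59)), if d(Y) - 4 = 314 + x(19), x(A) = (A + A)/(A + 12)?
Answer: √305069667/31 ≈ 563.43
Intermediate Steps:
x(A) = 2*A/(12 + A) (x(A) = (2*A)/(12 + A) = 2*A/(12 + A))
d(Y) = 9896/31 (d(Y) = 4 + (314 + 2*19/(12 + 19)) = 4 + (314 + 2*19/31) = 4 + (314 + 2*19*(1/31)) = 4 + (314 + 38/31) = 4 + 9772/31 = 9896/31)
√(317131 + d(-59)) = √(317131 + 9896/31) = √(9840957/31) = √305069667/31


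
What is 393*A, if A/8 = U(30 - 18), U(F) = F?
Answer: 37728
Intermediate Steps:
A = 96 (A = 8*(30 - 18) = 8*12 = 96)
393*A = 393*96 = 37728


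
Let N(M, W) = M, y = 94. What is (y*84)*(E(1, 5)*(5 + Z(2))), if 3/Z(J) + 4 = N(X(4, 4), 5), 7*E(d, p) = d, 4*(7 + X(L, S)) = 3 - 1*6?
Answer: 5352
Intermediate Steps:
X(L, S) = -31/4 (X(L, S) = -7 + (3 - 1*6)/4 = -7 + (3 - 6)/4 = -7 + (¼)*(-3) = -7 - ¾ = -31/4)
E(d, p) = d/7
Z(J) = -12/47 (Z(J) = 3/(-4 - 31/4) = 3/(-47/4) = 3*(-4/47) = -12/47)
(y*84)*(E(1, 5)*(5 + Z(2))) = (94*84)*(((⅐)*1)*(5 - 12/47)) = 7896*((⅐)*(223/47)) = 7896*(223/329) = 5352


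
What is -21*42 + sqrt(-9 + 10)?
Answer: -881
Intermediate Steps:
-21*42 + sqrt(-9 + 10) = -882 + sqrt(1) = -882 + 1 = -881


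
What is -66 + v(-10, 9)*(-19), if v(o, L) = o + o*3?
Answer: 694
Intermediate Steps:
v(o, L) = 4*o (v(o, L) = o + 3*o = 4*o)
-66 + v(-10, 9)*(-19) = -66 + (4*(-10))*(-19) = -66 - 40*(-19) = -66 + 760 = 694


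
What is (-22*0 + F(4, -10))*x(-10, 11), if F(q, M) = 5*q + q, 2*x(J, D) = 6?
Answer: 72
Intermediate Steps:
x(J, D) = 3 (x(J, D) = (½)*6 = 3)
F(q, M) = 6*q
(-22*0 + F(4, -10))*x(-10, 11) = (-22*0 + 6*4)*3 = (0 + 24)*3 = 24*3 = 72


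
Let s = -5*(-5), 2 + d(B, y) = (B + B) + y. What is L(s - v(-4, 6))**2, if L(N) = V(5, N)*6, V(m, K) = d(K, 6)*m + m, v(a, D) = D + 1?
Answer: 1512900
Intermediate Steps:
v(a, D) = 1 + D
d(B, y) = -2 + y + 2*B (d(B, y) = -2 + ((B + B) + y) = -2 + (2*B + y) = -2 + (y + 2*B) = -2 + y + 2*B)
V(m, K) = m + m*(4 + 2*K) (V(m, K) = (-2 + 6 + 2*K)*m + m = (4 + 2*K)*m + m = m*(4 + 2*K) + m = m + m*(4 + 2*K))
s = 25
L(N) = 150 + 60*N (L(N) = (5*(5 + 2*N))*6 = (25 + 10*N)*6 = 150 + 60*N)
L(s - v(-4, 6))**2 = (150 + 60*(25 - (1 + 6)))**2 = (150 + 60*(25 - 1*7))**2 = (150 + 60*(25 - 7))**2 = (150 + 60*18)**2 = (150 + 1080)**2 = 1230**2 = 1512900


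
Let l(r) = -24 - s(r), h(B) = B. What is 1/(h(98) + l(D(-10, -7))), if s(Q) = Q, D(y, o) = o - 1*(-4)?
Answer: 1/77 ≈ 0.012987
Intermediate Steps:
D(y, o) = 4 + o (D(y, o) = o + 4 = 4 + o)
l(r) = -24 - r
1/(h(98) + l(D(-10, -7))) = 1/(98 + (-24 - (4 - 7))) = 1/(98 + (-24 - 1*(-3))) = 1/(98 + (-24 + 3)) = 1/(98 - 21) = 1/77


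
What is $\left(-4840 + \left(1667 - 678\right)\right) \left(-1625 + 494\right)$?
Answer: $4355481$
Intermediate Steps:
$\left(-4840 + \left(1667 - 678\right)\right) \left(-1625 + 494\right) = \left(-4840 + 989\right) \left(-1131\right) = \left(-3851\right) \left(-1131\right) = 4355481$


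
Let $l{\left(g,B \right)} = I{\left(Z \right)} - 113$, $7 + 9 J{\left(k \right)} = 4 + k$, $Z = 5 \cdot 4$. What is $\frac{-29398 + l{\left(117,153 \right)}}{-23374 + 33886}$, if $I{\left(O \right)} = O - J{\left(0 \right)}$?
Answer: $- \frac{11059}{3942} \approx -2.8054$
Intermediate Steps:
$Z = 20$
$J{\left(k \right)} = - \frac{1}{3} + \frac{k}{9}$ ($J{\left(k \right)} = - \frac{7}{9} + \frac{4 + k}{9} = - \frac{7}{9} + \left(\frac{4}{9} + \frac{k}{9}\right) = - \frac{1}{3} + \frac{k}{9}$)
$I{\left(O \right)} = \frac{1}{3} + O$ ($I{\left(O \right)} = O - \left(- \frac{1}{3} + \frac{1}{9} \cdot 0\right) = O - \left(- \frac{1}{3} + 0\right) = O - - \frac{1}{3} = O + \frac{1}{3} = \frac{1}{3} + O$)
$l{\left(g,B \right)} = - \frac{278}{3}$ ($l{\left(g,B \right)} = \left(\frac{1}{3} + 20\right) - 113 = \frac{61}{3} - 113 = - \frac{278}{3}$)
$\frac{-29398 + l{\left(117,153 \right)}}{-23374 + 33886} = \frac{-29398 - \frac{278}{3}}{-23374 + 33886} = - \frac{88472}{3 \cdot 10512} = \left(- \frac{88472}{3}\right) \frac{1}{10512} = - \frac{11059}{3942}$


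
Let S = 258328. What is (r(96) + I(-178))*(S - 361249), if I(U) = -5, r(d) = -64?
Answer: 7101549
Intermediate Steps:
(r(96) + I(-178))*(S - 361249) = (-64 - 5)*(258328 - 361249) = -69*(-102921) = 7101549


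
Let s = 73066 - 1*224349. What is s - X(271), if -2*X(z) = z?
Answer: -302295/2 ≈ -1.5115e+5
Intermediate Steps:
s = -151283 (s = 73066 - 224349 = -151283)
X(z) = -z/2
s - X(271) = -151283 - (-1)*271/2 = -151283 - 1*(-271/2) = -151283 + 271/2 = -302295/2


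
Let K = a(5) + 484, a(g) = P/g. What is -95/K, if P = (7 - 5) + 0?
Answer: -475/2422 ≈ -0.19612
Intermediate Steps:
P = 2 (P = 2 + 0 = 2)
a(g) = 2/g
K = 2422/5 (K = 2/5 + 484 = 2422/5 ≈ 484.40)
-95/K = -95/2422/5 = -95*5/2422 = -475/2422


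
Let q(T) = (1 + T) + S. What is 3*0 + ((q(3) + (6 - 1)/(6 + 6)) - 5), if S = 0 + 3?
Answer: 29/12 ≈ 2.4167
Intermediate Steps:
S = 3
q(T) = 4 + T (q(T) = (1 + T) + 3 = 4 + T)
3*0 + ((q(3) + (6 - 1)/(6 + 6)) - 5) = 3*0 + (((4 + 3) + (6 - 1)/(6 + 6)) - 5) = 0 + ((7 + 5/12) - 5) = 0 + (89/12 - 5) = 0 + 29/12 = 29/12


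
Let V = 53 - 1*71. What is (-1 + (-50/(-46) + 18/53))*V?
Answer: -9360/1219 ≈ -7.6784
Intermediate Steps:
V = -18 (V = 53 - 71 = -18)
(-1 + (-50/(-46) + 18/53))*V = (-1 + (-50/(-46) + 18/53))*(-18) = (-1 + (-50*(-1/46) + 18*(1/53)))*(-18) = (-1 + (25/23 + 18/53))*(-18) = (-1 + 1739/1219)*(-18) = (520/1219)*(-18) = -9360/1219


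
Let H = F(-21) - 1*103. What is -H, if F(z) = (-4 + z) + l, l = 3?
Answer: 125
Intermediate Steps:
F(z) = -1 + z (F(z) = (-4 + z) + 3 = -1 + z)
H = -125 (H = (-1 - 21) - 1*103 = -22 - 103 = -125)
-H = -1*(-125) = 125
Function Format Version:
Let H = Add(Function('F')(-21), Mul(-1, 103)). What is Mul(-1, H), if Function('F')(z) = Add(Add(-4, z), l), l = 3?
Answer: 125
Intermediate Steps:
Function('F')(z) = Add(-1, z) (Function('F')(z) = Add(Add(-4, z), 3) = Add(-1, z))
H = -125 (H = Add(Add(-1, -21), Mul(-1, 103)) = Add(-22, -103) = -125)
Mul(-1, H) = Mul(-1, -125) = 125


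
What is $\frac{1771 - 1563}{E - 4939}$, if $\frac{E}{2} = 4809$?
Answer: $\frac{208}{4679} \approx 0.044454$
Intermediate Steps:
$E = 9618$ ($E = 2 \cdot 4809 = 9618$)
$\frac{1771 - 1563}{E - 4939} = \frac{1771 - 1563}{9618 - 4939} = \frac{208}{4679}$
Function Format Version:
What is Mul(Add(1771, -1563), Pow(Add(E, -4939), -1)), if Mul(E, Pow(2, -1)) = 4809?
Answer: Rational(208, 4679) ≈ 0.044454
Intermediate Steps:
E = 9618 (E = Mul(2, 4809) = 9618)
Mul(Add(1771, -1563), Pow(Add(E, -4939), -1)) = Mul(Add(1771, -1563), Pow(Add(9618, -4939), -1)) = Mul(208, Pow(4679, -1)) = Mul(208, Rational(1, 4679)) = Rational(208, 4679)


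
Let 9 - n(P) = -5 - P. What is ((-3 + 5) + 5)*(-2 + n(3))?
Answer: 105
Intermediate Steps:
n(P) = 14 + P (n(P) = 9 - (-5 - P) = 9 + (5 + P) = 14 + P)
((-3 + 5) + 5)*(-2 + n(3)) = ((-3 + 5) + 5)*(-2 + (14 + 3)) = (2 + 5)*(-2 + 17) = 7*15 = 105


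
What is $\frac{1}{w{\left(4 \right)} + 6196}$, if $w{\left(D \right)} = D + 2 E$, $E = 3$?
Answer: $\frac{1}{6206} \approx 0.00016113$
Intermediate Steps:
$w{\left(D \right)} = 6 + D$ ($w{\left(D \right)} = D + 2 \cdot 3 = D + 6 = 6 + D$)
$\frac{1}{w{\left(4 \right)} + 6196} = \frac{1}{\left(6 + 4\right) + 6196} = \frac{1}{10 + 6196} = \frac{1}{6206}$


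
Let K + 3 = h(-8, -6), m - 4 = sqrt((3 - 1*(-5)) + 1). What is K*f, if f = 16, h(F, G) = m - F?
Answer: 192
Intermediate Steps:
m = 7 (m = 4 + sqrt((3 - 1*(-5)) + 1) = 4 + sqrt((3 + 5) + 1) = 4 + sqrt(8 + 1) = 4 + sqrt(9) = 4 + 3 = 7)
h(F, G) = 7 - F
K = 12 (K = -3 + (7 - 1*(-8)) = -3 + (7 + 8) = -3 + 15 = 12)
K*f = 12*16 = 192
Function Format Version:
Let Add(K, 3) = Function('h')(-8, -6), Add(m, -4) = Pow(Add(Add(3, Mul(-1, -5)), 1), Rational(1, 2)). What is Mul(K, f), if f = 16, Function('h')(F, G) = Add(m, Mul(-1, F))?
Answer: 192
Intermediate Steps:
m = 7 (m = Add(4, Pow(Add(Add(3, Mul(-1, -5)), 1), Rational(1, 2))) = Add(4, Pow(Add(Add(3, 5), 1), Rational(1, 2))) = Add(4, Pow(Add(8, 1), Rational(1, 2))) = Add(4, Pow(9, Rational(1, 2))) = Add(4, 3) = 7)
Function('h')(F, G) = Add(7, Mul(-1, F))
K = 12 (K = Add(-3, Add(7, Mul(-1, -8))) = Add(-3, Add(7, 8)) = Add(-3, 15) = 12)
Mul(K, f) = Mul(12, 16) = 192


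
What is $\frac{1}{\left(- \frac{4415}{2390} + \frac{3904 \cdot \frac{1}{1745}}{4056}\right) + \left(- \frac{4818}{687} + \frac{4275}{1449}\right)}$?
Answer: $- \frac{15591670406130}{92139266618459} \approx -0.16922$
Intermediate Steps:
$\frac{1}{\left(- \frac{4415}{2390} + \frac{3904 \cdot \frac{1}{1745}}{4056}\right) + \left(- \frac{4818}{687} + \frac{4275}{1449}\right)} = \frac{1}{\left(\left(-4415\right) \frac{1}{2390} + 3904 \cdot \frac{1}{1745} \cdot \frac{1}{4056}\right) + \left(\left(-4818\right) \frac{1}{687} + 4275 \cdot \frac{1}{1449}\right)} = \frac{1}{\left(- \frac{883}{478} + \frac{3904}{1745} \cdot \frac{1}{4056}\right) + \left(- \frac{1606}{229} + \frac{475}{161}\right)} = \frac{1}{\left(- \frac{883}{478} + \frac{488}{884715}\right) - \frac{149791}{36869}} = \frac{1}{- \frac{780970081}{422893770} - \frac{149791}{36869}} = \frac{1}{- \frac{92139266618459}{15591670406130}} = - \frac{15591670406130}{92139266618459}$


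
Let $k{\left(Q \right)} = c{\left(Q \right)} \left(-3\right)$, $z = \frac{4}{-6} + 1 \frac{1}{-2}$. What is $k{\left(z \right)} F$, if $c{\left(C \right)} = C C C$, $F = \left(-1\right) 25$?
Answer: $- \frac{8575}{72} \approx -119.1$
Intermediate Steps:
$z = - \frac{7}{6}$ ($z = 4 \left(- \frac{1}{6}\right) + 1 \left(- \frac{1}{2}\right) = - \frac{2}{3} - \frac{1}{2} = - \frac{7}{6} \approx -1.1667$)
$F = -25$
$c{\left(C \right)} = C^{3}$ ($c{\left(C \right)} = C^{2} C = C^{3}$)
$k{\left(Q \right)} = - 3 Q^{3}$ ($k{\left(Q \right)} = Q^{3} \left(-3\right) = - 3 Q^{3}$)
$k{\left(z \right)} F = - 3 \left(- \frac{7}{6}\right)^{3} \left(-25\right) = \left(-3\right) \left(- \frac{343}{216}\right) \left(-25\right) = \frac{343}{72} \left(-25\right) = - \frac{8575}{72}$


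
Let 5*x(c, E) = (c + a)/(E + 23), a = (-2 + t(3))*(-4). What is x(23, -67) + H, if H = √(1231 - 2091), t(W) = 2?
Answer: -23/220 + 2*I*√215 ≈ -0.10455 + 29.326*I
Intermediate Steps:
H = 2*I*√215 (H = √(-860) = 2*I*√215 ≈ 29.326*I)
a = 0 (a = (-2 + 2)*(-4) = 0*(-4) = 0)
x(c, E) = c/(5*(23 + E)) (x(c, E) = ((c + 0)/(E + 23))/5 = (c/(23 + E))/5 = c/(5*(23 + E)))
x(23, -67) + H = (⅕)*23/(23 - 67) + 2*I*√215 = (⅕)*23/(-44) + 2*I*√215 = (⅕)*23*(-1/44) + 2*I*√215 = -23/220 + 2*I*√215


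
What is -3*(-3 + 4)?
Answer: -3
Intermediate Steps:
-3*(-3 + 4) = -3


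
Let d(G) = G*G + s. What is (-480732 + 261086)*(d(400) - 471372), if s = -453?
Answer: 68491113950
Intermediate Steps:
d(G) = -453 + G**2 (d(G) = G*G - 453 = G**2 - 453 = -453 + G**2)
(-480732 + 261086)*(d(400) - 471372) = (-480732 + 261086)*((-453 + 400**2) - 471372) = -219646*((-453 + 160000) - 471372) = -219646*(159547 - 471372) = -219646*(-311825) = 68491113950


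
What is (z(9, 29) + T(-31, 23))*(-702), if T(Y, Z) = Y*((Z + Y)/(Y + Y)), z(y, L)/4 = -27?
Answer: 78624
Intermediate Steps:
z(y, L) = -108 (z(y, L) = 4*(-27) = -108)
T(Y, Z) = Y/2 + Z/2 (T(Y, Z) = Y*((Y + Z)/((2*Y))) = Y*((Y + Z)*(1/(2*Y))) = Y*((Y + Z)/(2*Y)) = Y/2 + Z/2)
(z(9, 29) + T(-31, 23))*(-702) = (-108 + ((1/2)*(-31) + (1/2)*23))*(-702) = (-108 + (-31/2 + 23/2))*(-702) = (-108 - 4)*(-702) = -112*(-702) = 78624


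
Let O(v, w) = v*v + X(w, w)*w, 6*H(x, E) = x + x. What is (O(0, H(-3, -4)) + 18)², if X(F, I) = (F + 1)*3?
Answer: 324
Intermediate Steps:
H(x, E) = x/3 (H(x, E) = (x + x)/6 = (2*x)/6 = x/3)
X(F, I) = 3 + 3*F (X(F, I) = (1 + F)*3 = 3 + 3*F)
O(v, w) = v² + w*(3 + 3*w) (O(v, w) = v*v + (3 + 3*w)*w = v² + w*(3 + 3*w))
(O(0, H(-3, -4)) + 18)² = ((0² + 3*((⅓)*(-3))*(1 + (⅓)*(-3))) + 18)² = ((0 + 3*(-1)*(1 - 1)) + 18)² = ((0 + 3*(-1)*0) + 18)² = ((0 + 0) + 18)² = (0 + 18)² = 18² = 324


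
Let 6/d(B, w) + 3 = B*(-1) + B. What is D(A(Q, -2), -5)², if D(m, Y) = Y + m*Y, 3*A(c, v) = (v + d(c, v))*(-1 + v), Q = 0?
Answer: 625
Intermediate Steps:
d(B, w) = -2 (d(B, w) = 6/(-3 + (B*(-1) + B)) = 6/(-3 + (-B + B)) = 6/(-3 + 0) = 6/(-3) = 6*(-⅓) = -2)
A(c, v) = (-1 + v)*(-2 + v)/3 (A(c, v) = ((v - 2)*(-1 + v))/3 = ((-2 + v)*(-1 + v))/3 = ((-1 + v)*(-2 + v))/3 = (-1 + v)*(-2 + v)/3)
D(m, Y) = Y + Y*m
D(A(Q, -2), -5)² = (-5*(1 + (⅔ - 1*(-2) + (⅓)*(-2)²)))² = (-5*(1 + (⅔ + 2 + (⅓)*4)))² = (-5*(1 + (⅔ + 2 + 4/3)))² = (-5*(1 + 4))² = (-5*5)² = (-25)² = 625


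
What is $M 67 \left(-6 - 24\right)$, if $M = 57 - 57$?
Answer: $0$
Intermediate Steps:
$M = 0$ ($M = 57 - 57 = 0$)
$M 67 \left(-6 - 24\right) = 0 \cdot 67 \left(-6 - 24\right) = 0 \left(-6 - 24\right) = 0 \left(-30\right) = 0$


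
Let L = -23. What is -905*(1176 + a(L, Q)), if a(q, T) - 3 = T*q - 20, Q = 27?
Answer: -486890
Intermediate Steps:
a(q, T) = -17 + T*q (a(q, T) = 3 + (T*q - 20) = 3 + (-20 + T*q) = -17 + T*q)
-905*(1176 + a(L, Q)) = -905*(1176 + (-17 + 27*(-23))) = -905*(1176 + (-17 - 621)) = -905*(1176 - 638) = -905*538 = -486890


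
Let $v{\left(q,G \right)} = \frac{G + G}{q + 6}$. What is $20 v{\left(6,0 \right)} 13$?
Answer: $0$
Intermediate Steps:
$v{\left(q,G \right)} = \frac{2 G}{6 + q}$
$20 v{\left(6,0 \right)} 13 = 20 \cdot 2 \cdot 0 \frac{1}{6 + 6} \cdot 13 = 20 \cdot 2 \cdot 0 \cdot \frac{1}{12} \cdot 13 = 20 \cdot 0 \cdot 13 = 0 \cdot 13 = 0$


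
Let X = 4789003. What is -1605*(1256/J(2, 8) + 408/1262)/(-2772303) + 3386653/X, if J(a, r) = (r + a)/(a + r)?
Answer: 4005875863962043/2792504673082193 ≈ 1.4345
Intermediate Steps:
J(a, r) = 1 (J(a, r) = (a + r)/(a + r) = 1)
-1605*(1256/J(2, 8) + 408/1262)/(-2772303) + 3386653/X = -1605*(1256/1 + 408/1262)/(-2772303) + 3386653/4789003 = -1605*(1256*1 + 408*(1/1262))*(-1/2772303) + 3386653*(1/4789003) = -1605*(1256 + 204/631)*(-1/2772303) + 3386653/4789003 = -1605*792740/631*(-1/2772303) + 3386653/4789003 = -1272347700/631*(-1/2772303) + 3386653/4789003 = 424115900/583107731 + 3386653/4789003 = 4005875863962043/2792504673082193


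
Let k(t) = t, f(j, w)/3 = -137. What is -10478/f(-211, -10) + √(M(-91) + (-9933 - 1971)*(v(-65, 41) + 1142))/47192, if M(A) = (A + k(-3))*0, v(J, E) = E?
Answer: 10478/411 + 13*I*√1302/5899 ≈ 25.494 + 0.079519*I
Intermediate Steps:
f(j, w) = -411 (f(j, w) = 3*(-137) = -411)
M(A) = 0 (M(A) = (A - 3)*0 = (-3 + A)*0 = 0)
-10478/f(-211, -10) + √(M(-91) + (-9933 - 1971)*(v(-65, 41) + 1142))/47192 = -10478/(-411) + √(0 + (-9933 - 1971)*(41 + 1142))/47192 = -10478*(-1/411) + √(0 - 11904*1183)*(1/47192) = 10478/411 + √(0 - 14082432)*(1/47192) = 10478/411 + √(-14082432)*(1/47192) = 10478/411 + (104*I*√1302)*(1/47192) = 10478/411 + 13*I*√1302/5899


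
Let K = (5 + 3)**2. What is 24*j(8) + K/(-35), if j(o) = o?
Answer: 6656/35 ≈ 190.17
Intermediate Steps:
K = 64 (K = 8**2 = 64)
24*j(8) + K/(-35) = 24*8 + 64/(-35) = 192 + 64*(-1/35) = 192 - 64/35 = 6656/35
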